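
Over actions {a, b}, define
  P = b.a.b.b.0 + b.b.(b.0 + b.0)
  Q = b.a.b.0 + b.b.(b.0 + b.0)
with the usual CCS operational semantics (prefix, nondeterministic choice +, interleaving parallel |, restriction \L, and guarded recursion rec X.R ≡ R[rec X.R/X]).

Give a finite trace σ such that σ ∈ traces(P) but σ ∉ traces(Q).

P's transition system — 7 states:
  s0 = b.a.b.b.0 + b.b.(b.0 + b.0) | -b-> s1, -b-> s2
  s1 = a.b.b.0 | -a-> s3
  s2 = b.(b.0 + b.0) | -b-> s4
  s3 = b.b.0 | -b-> s5
  s4 = b.0 + b.0 | -b-> s6
  s5 = b.0 | -b-> s6
  s6 = 0 | ∅
Q's transition system — 6 states:
  t0 = b.a.b.0 + b.b.(b.0 + b.0) | -b-> t1, -b-> t2
  t1 = a.b.0 | -a-> t3
  t2 = b.(b.0 + b.0) | -b-> t4
  t3 = b.0 | -b-> t5
  t4 = b.0 + b.0 | -b-> t5
  t5 = 0 | ∅
Trace ⟨babb⟩ through P, begin at {s0}:
  after b @ step 1: {s1, s2}
  after a @ step 2: {s3}
  after b @ step 3: {s5}
  after b @ step 4: {s6}
  — P admits the full trace.
Trace ⟨babb⟩ through Q, begin at {t0}:
  after b @ step 1: {t1, t2}
  after a @ step 2: {t3}
  after b @ step 3: {t5}
  after b @ step 4: no successor for Q

babb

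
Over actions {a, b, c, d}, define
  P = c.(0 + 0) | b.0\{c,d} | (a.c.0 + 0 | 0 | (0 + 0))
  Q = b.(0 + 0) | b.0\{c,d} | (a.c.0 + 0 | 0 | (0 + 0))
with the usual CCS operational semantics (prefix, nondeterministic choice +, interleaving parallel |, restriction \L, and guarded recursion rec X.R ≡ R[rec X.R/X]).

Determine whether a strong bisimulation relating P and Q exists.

LTS(P): 12 reachable states
  s0 = c.(0 + 0) | b.0\{c,d} | (a.c.0 + 0 | 0 | (0 + 0)) ⊢ --a--▸ s1, --b--▸ s2, --c--▸ s3
  s1 = c.(0 + 0) | b.0\{c,d} | c.0 ⊢ --b--▸ s4, --c--▸ s5, --c--▸ s6
  s2 = c.(0 + 0) | 0\{c,d} | (a.c.0 + 0 | 0 | (0 + 0)) ⊢ --a--▸ s4, --c--▸ s7
  s3 = (0 + 0) | b.0\{c,d} | (a.c.0 + 0 | 0 | (0 + 0)) ⊢ --a--▸ s5, --b--▸ s7
  s4 = c.(0 + 0) | 0\{c,d} | c.0 ⊢ --c--▸ s8, --c--▸ s9
  s5 = (0 + 0) | b.0\{c,d} | c.0 ⊢ --b--▸ s8, --c--▸ s10
  s6 = c.(0 + 0) | b.0\{c,d} | 0 ⊢ --b--▸ s9, --c--▸ s10
  s7 = (0 + 0) | 0\{c,d} | (a.c.0 + 0 | 0 | (0 + 0)) ⊢ --a--▸ s8
  s8 = (0 + 0) | 0\{c,d} | c.0 ⊢ --c--▸ s11
  s9 = c.(0 + 0) | 0\{c,d} | 0 ⊢ --c--▸ s11
  s10 = (0 + 0) | b.0\{c,d} | 0 ⊢ --b--▸ s11
  s11 = (0 + 0) | 0\{c,d} | 0 ⊢ stopped
LTS(Q): 12 reachable states
  t0 = b.(0 + 0) | b.0\{c,d} | (a.c.0 + 0 | 0 | (0 + 0)) ⊢ --a--▸ t1, --b--▸ t2, --b--▸ t3
  t1 = b.(0 + 0) | b.0\{c,d} | c.0 ⊢ --b--▸ t4, --b--▸ t5, --c--▸ t6
  t2 = (0 + 0) | b.0\{c,d} | (a.c.0 + 0 | 0 | (0 + 0)) ⊢ --a--▸ t4, --b--▸ t7
  t3 = b.(0 + 0) | 0\{c,d} | (a.c.0 + 0 | 0 | (0 + 0)) ⊢ --a--▸ t5, --b--▸ t7
  t4 = (0 + 0) | b.0\{c,d} | c.0 ⊢ --b--▸ t8, --c--▸ t9
  t5 = b.(0 + 0) | 0\{c,d} | c.0 ⊢ --b--▸ t8, --c--▸ t10
  t6 = b.(0 + 0) | b.0\{c,d} | 0 ⊢ --b--▸ t10, --b--▸ t9
  t7 = (0 + 0) | 0\{c,d} | (a.c.0 + 0 | 0 | (0 + 0)) ⊢ --a--▸ t8
  t8 = (0 + 0) | 0\{c,d} | c.0 ⊢ --c--▸ t11
  t9 = (0 + 0) | b.0\{c,d} | 0 ⊢ --b--▸ t11
  t10 = b.(0 + 0) | 0\{c,d} | 0 ⊢ --b--▸ t11
  t11 = (0 + 0) | 0\{c,d} | 0 ⊢ stopped
Coarsest stable partition (strong bisimilarity classes):
  B0 = {s0}
  B1 = {s3, t2, t3}
  B2 = {s5, s6, t4, t5}
  B3 = {s10, t10, t9}
  B4 = {s11, t11}
  B5 = {s8, s9, t8}
  B6 = {s7, t7}
  B7 = {s2}
  B8 = {s4}
  B9 = {s1}
  B10 = {t0}
  B11 = {t1}
  B12 = {t6}
s0 ∈ B0, t0 ∈ B10 → different blocks

not bisimilar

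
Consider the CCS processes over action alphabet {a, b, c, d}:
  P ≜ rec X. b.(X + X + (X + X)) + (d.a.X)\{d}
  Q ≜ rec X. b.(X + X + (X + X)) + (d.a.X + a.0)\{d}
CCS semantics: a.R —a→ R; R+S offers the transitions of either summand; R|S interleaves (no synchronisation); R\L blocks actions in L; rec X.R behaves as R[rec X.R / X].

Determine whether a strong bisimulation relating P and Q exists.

NO

P's transition system — 2 states:
  p0 = rec X. b.(X + X + (X + X)) + (d.a.X)\{d} ⊢ -b-> p1
  p1 = (rec X. b.(X + X + (X + X)) + (d.a.X)\{d}) + (rec X. b.(X + X + (X + X)) + (d.a.X)\{d}) + ((rec X. b.(X + X + (X + X)) + (d.a.X)\{d}) + (rec X. b.(X + X + (X + X)) + (d.a.X)\{d})) ⊢ -b-> p1
Q's transition system — 3 states:
  q0 = rec X. b.(X + X + (X + X)) + (d.a.X + a.0)\{d} ⊢ -a-> q1, -b-> q2
  q1 = 0\{d} ⊢ ·
  q2 = (rec X. b.(X + X + (X + X)) + (d.a.X + a.0)\{d}) + (rec X. b.(X + X + (X + X)) + (d.a.X + a.0)\{d}) + ((rec X. b.(X + X + (X + X)) + (d.a.X + a.0)\{d}) + (rec X. b.(X + X + (X + X)) + (d.a.X + a.0)\{d})) ⊢ -a-> q1, -b-> q2
Coarsest stable partition (strong bisimilarity classes):
  B0 = {p0, p1}
  B1 = {q0, q2}
  B2 = {q1}
p0 ∈ B0, q0 ∈ B1 → different blocks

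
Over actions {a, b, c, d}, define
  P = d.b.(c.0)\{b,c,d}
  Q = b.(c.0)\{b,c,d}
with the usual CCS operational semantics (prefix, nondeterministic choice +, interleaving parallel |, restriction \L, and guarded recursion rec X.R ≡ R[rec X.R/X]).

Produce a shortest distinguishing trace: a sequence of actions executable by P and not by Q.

P's transition system — 3 states:
  m0 = d.b.(c.0)\{b,c,d} has moves =d=> m1
  m1 = b.(c.0)\{b,c,d} has moves =b=> m2
  m2 = (c.0)\{b,c,d} has moves ·
Q's transition system — 2 states:
  n0 = b.(c.0)\{b,c,d} has moves =b=> n1
  n1 = (c.0)\{b,c,d} has moves ·
Executing d from P (initial set {m0}):
  after d @ step 1: {m1}
  ✓ P
Executing d from Q (initial set {n0}):
  after d @ step 1: ∅  — Q cannot continue

d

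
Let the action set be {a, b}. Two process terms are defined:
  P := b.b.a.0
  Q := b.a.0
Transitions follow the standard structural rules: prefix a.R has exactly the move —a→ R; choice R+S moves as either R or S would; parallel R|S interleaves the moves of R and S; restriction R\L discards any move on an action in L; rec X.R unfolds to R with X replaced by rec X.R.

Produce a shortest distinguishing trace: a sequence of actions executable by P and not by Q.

Reachable graph of P (4 states):
  s0 = b.b.a.0 | -b-> s1
  s1 = b.a.0 | -b-> s2
  s2 = a.0 | -a-> s3
  s3 = 0 | stopped
Reachable graph of Q (3 states):
  t0 = b.a.0 | -b-> t1
  t1 = a.0 | -a-> t2
  t2 = 0 | stopped
Executing bb from P (initial set {s0}):
  [1] b ⇒ {s1}
  [2] b ⇒ {s2}
  P completes σ.
Executing bb from Q (initial set {t0}):
  [1] b ⇒ {t1}
  [2] b ⇒ ∅  — Q cannot continue

bb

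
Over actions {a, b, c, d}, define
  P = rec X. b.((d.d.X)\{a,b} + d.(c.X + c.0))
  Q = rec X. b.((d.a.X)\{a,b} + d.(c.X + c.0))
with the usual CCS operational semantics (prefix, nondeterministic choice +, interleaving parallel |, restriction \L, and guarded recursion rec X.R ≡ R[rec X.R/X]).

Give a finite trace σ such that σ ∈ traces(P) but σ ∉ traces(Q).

LTS(P): 6 reachable states
  m0 = rec X. b.((d.d.X)\{a,b} + d.(c.X + c.0)) :: --b--▸ m1
  m1 = (d.d.(rec X. b.((d.d.X)\{a,b} + d.(c.X + c.0))))\{a,b} + d.(c.(rec X. b.((d.d.X)\{a,b} + d.(c.X + c.0))) + c.0) :: --d--▸ m2, --d--▸ m3
  m2 = (d.(rec X. b.((d.d.X)\{a,b} + d.(c.X + c.0))))\{a,b} :: --d--▸ m4
  m3 = c.(rec X. b.((d.d.X)\{a,b} + d.(c.X + c.0))) + c.0 :: --c--▸ m0, --c--▸ m5
  m4 = (rec X. b.((d.d.X)\{a,b} + d.(c.X + c.0)))\{a,b} :: deadlocked
  m5 = 0 :: deadlocked
LTS(Q): 5 reachable states
  n0 = rec X. b.((d.a.X)\{a,b} + d.(c.X + c.0)) :: --b--▸ n1
  n1 = (d.a.(rec X. b.((d.a.X)\{a,b} + d.(c.X + c.0))))\{a,b} + d.(c.(rec X. b.((d.a.X)\{a,b} + d.(c.X + c.0))) + c.0) :: --d--▸ n2, --d--▸ n3
  n2 = (a.(rec X. b.((d.a.X)\{a,b} + d.(c.X + c.0))))\{a,b} :: deadlocked
  n3 = c.(rec X. b.((d.a.X)\{a,b} + d.(c.X + c.0))) + c.0 :: --c--▸ n0, --c--▸ n4
  n4 = 0 :: deadlocked
Executing bdd from P (initial set {m0}):
  after b @ step 1: {m1}
  after d @ step 2: {m2, m3}
  after d @ step 3: {m4}
  ✓ P
Executing bdd from Q (initial set {n0}):
  after b @ step 1: {n1}
  after d @ step 2: {n2, n3}
  after d @ step 3: ∅ (Q stuck)

bdd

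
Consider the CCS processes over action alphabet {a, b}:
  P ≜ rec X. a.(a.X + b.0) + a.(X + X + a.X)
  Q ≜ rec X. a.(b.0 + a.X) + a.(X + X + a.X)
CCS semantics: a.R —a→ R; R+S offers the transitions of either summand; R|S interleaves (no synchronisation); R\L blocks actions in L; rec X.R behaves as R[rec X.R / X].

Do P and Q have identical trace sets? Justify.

trace-equivalent

P's transition system — 4 states:
  s0 = rec X. a.(a.X + b.0) + a.(X + X + a.X) :: —a→ s1, —a→ s2
  s1 = (rec X. a.(a.X + b.0) + a.(X + X + a.X)) + (rec X. a.(a.X + b.0) + a.(X + X + a.X)) + a.(rec X. a.(a.X + b.0) + a.(X + X + a.X)) :: —a→ s0, —a→ s1, —a→ s2
  s2 = a.(rec X. a.(a.X + b.0) + a.(X + X + a.X)) + b.0 :: —a→ s0, —b→ s3
  s3 = 0 :: ·
Q's transition system — 4 states:
  t0 = rec X. a.(b.0 + a.X) + a.(X + X + a.X) :: —a→ t1, —a→ t2
  t1 = (rec X. a.(b.0 + a.X) + a.(X + X + a.X)) + (rec X. a.(b.0 + a.X) + a.(X + X + a.X)) + a.(rec X. a.(b.0 + a.X) + a.(X + X + a.X)) :: —a→ t0, —a→ t1, —a→ t2
  t2 = b.0 + a.(rec X. a.(b.0 + a.X) + a.(X + X + a.X)) :: —a→ t0, —b→ t3
  t3 = 0 :: ·
Bisimilarity quotient blocks:
  B0 = {s0, s1, t0, t1}
  B1 = {s2, t2}
  B2 = {s3, t3}
s0 ∈ B0, t0 ∈ B0 → same block
Bisimilar ⇒ trace-equivalent.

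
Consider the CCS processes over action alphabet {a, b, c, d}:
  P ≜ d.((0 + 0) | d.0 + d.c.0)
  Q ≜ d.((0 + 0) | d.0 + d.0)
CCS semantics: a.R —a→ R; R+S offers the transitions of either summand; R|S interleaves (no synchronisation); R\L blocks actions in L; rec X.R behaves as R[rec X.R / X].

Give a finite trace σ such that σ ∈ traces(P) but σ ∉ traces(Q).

ddc

LTS(P): 5 reachable states
  u0 = d.((0 + 0) | d.0 + d.c.0) → --d--▸ u1
  u1 = (0 + 0) | d.0 + d.c.0 → --d--▸ u2, --d--▸ u3
  u2 = (0 + 0) | 0 → stopped
  u3 = c.0 → --c--▸ u4
  u4 = 0 → stopped
LTS(Q): 4 reachable states
  v0 = d.((0 + 0) | d.0 + d.0) → --d--▸ v1
  v1 = (0 + 0) | d.0 + d.0 → --d--▸ v2, --d--▸ v3
  v2 = (0 + 0) | 0 → stopped
  v3 = 0 → stopped
Trace ⟨ddc⟩ through P, begin at {u0}:
  step 1 (d): {u1}
  step 2 (d): {u2, u3}
  step 3 (c): {u4}
  P completes σ.
Trace ⟨ddc⟩ through Q, begin at {v0}:
  step 1 (d): {v1}
  step 2 (d): {v2, v3}
  step 3 (c): ∅ (Q stuck)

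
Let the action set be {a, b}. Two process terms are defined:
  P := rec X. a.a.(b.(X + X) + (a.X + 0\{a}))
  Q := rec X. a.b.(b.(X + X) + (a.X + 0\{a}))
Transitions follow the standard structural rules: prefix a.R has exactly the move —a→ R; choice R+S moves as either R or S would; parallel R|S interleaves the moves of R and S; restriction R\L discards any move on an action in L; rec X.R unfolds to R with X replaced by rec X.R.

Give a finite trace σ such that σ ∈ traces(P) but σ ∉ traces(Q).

aa

LTS(P): 4 reachable states
  m0 = rec X. a.a.(b.(X + X) + (a.X + 0\{a})) :: —a→ m1
  m1 = a.(b.((rec X. a.a.(b.(X + X) + (a.X + 0\{a}))) + (rec X. a.a.(b.(X + X) + (a.X + 0\{a})))) + (a.(rec X. a.a.(b.(X + X) + (a.X + 0\{a}))) + 0\{a})) :: —a→ m2
  m2 = b.((rec X. a.a.(b.(X + X) + (a.X + 0\{a}))) + (rec X. a.a.(b.(X + X) + (a.X + 0\{a})))) + (a.(rec X. a.a.(b.(X + X) + (a.X + 0\{a}))) + 0\{a}) :: —a→ m0, —b→ m3
  m3 = (rec X. a.a.(b.(X + X) + (a.X + 0\{a}))) + (rec X. a.a.(b.(X + X) + (a.X + 0\{a}))) :: —a→ m1
LTS(Q): 4 reachable states
  n0 = rec X. a.b.(b.(X + X) + (a.X + 0\{a})) :: —a→ n1
  n1 = b.(b.((rec X. a.b.(b.(X + X) + (a.X + 0\{a}))) + (rec X. a.b.(b.(X + X) + (a.X + 0\{a})))) + (a.(rec X. a.b.(b.(X + X) + (a.X + 0\{a}))) + 0\{a})) :: —b→ n2
  n2 = b.((rec X. a.b.(b.(X + X) + (a.X + 0\{a}))) + (rec X. a.b.(b.(X + X) + (a.X + 0\{a})))) + (a.(rec X. a.b.(b.(X + X) + (a.X + 0\{a}))) + 0\{a}) :: —a→ n0, —b→ n3
  n3 = (rec X. a.b.(b.(X + X) + (a.X + 0\{a}))) + (rec X. a.b.(b.(X + X) + (a.X + 0\{a}))) :: —a→ n1
Run σ = ⟨aa⟩ on P: start {m0}
  after a @ step 1: {m1}
  after a @ step 2: {m2}
  — P admits the full trace.
Run σ = ⟨aa⟩ on Q: start {n0}
  after a @ step 1: {n1}
  after a @ step 2: no successor for Q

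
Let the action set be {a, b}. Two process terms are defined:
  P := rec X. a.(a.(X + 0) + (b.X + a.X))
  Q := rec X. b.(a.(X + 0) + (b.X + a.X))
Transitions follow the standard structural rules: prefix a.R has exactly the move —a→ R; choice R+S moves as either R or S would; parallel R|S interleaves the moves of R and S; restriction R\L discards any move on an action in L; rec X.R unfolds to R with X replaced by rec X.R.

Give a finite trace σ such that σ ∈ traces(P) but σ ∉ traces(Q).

LTS(P): 3 reachable states
  p0 = rec X. a.(a.(X + 0) + (b.X + a.X)) → —a→ p1
  p1 = a.((rec X. a.(a.(X + 0) + (b.X + a.X))) + 0) + (b.(rec X. a.(a.(X + 0) + (b.X + a.X))) + a.(rec X. a.(a.(X + 0) + (b.X + a.X)))) → —a→ p0, —a→ p2, —b→ p0
  p2 = (rec X. a.(a.(X + 0) + (b.X + a.X))) + 0 → —a→ p1
LTS(Q): 3 reachable states
  q0 = rec X. b.(a.(X + 0) + (b.X + a.X)) → —b→ q1
  q1 = a.((rec X. b.(a.(X + 0) + (b.X + a.X))) + 0) + (b.(rec X. b.(a.(X + 0) + (b.X + a.X))) + a.(rec X. b.(a.(X + 0) + (b.X + a.X)))) → —a→ q0, —a→ q2, —b→ q0
  q2 = (rec X. b.(a.(X + 0) + (b.X + a.X))) + 0 → —b→ q1
Trace ⟨a⟩ through P, begin at {p0}:
  [1] a ⇒ {p1}
  ✓ P
Trace ⟨a⟩ through Q, begin at {q0}:
  [1] a ⇒ ∅  — Q cannot continue

a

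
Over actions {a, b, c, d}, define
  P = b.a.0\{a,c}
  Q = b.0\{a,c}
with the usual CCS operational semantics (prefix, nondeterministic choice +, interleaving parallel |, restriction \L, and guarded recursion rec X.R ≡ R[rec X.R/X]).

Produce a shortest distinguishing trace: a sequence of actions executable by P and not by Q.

P's transition system — 3 states:
  p0 = b.a.0\{a,c} → --b--▸ p1
  p1 = a.0\{a,c} → --a--▸ p2
  p2 = 0\{a,c} → stopped
Q's transition system — 2 states:
  q0 = b.0\{a,c} → --b--▸ q1
  q1 = 0\{a,c} → stopped
Executing ba from P (initial set {p0}):
  step 1 (b): {p1}
  step 2 (a): {p2}
  — P admits the full trace.
Executing ba from Q (initial set {q0}):
  step 1 (b): {q1}
  step 2 (a): ∅  — Q cannot continue

ba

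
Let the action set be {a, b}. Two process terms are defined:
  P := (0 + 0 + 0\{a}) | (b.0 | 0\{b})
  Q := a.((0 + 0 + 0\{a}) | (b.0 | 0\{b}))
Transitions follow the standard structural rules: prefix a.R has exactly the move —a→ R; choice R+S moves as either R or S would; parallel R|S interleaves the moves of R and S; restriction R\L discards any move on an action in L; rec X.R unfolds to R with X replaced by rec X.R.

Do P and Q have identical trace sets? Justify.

traces(P) ≠ traces(Q) — witness ⟨b⟩

P's transition system — 2 states:
  m0 = (0 + 0 + 0\{a}) | (b.0 | 0\{b}) | —b→ m1
  m1 = (0 + 0 + 0\{a}) | (0 | 0\{b}) | (no moves)
Q's transition system — 3 states:
  n0 = a.((0 + 0 + 0\{a}) | (b.0 | 0\{b})) | —a→ n1
  n1 = (0 + 0 + 0\{a}) | (b.0 | 0\{b}) | —b→ n2
  n2 = (0 + 0 + 0\{a}) | (0 | 0\{b}) | (no moves)
Run σ = ⟨b⟩ on P: start {m0}
  step 1 (b): {m1}
  — P admits the full trace.
Run σ = ⟨b⟩ on Q: start {n0}
  step 1 (b): ∅ (Q stuck)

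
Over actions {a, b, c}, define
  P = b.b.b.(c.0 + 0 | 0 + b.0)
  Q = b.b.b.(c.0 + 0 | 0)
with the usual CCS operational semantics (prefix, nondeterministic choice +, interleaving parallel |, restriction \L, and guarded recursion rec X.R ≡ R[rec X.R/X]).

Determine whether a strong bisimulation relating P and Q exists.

Reachable graph of P (5 states):
  s0 = b.b.b.(c.0 + 0 | 0 + b.0) → —b→ s1
  s1 = b.b.(c.0 + 0 | 0 + b.0) → —b→ s2
  s2 = b.(c.0 + 0 | 0 + b.0) → —b→ s3
  s3 = c.0 + 0 | 0 + b.0 → —b→ s4, —c→ s4
  s4 = 0 → stopped
Reachable graph of Q (5 states):
  t0 = b.b.b.(c.0 + 0 | 0) → —b→ t1
  t1 = b.b.(c.0 + 0 | 0) → —b→ t2
  t2 = b.(c.0 + 0 | 0) → —b→ t3
  t3 = c.0 + 0 | 0 → —c→ t4
  t4 = 0 → stopped
Coarsest stable partition (strong bisimilarity classes):
  B0 = {s0}
  B1 = {s1}
  B2 = {s2}
  B3 = {s3}
  B4 = {s4, t4}
  B5 = {t0}
  B6 = {t1}
  B7 = {t2}
  B8 = {t3}
s0 ∈ B0, t0 ∈ B5 → different blocks

P ≁ Q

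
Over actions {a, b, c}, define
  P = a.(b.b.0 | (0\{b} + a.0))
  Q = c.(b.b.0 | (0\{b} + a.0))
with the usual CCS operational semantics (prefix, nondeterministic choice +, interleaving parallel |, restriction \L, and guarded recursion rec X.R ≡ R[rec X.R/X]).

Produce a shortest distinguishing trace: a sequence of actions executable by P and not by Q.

a

P's transition system — 7 states:
  s0 = a.(b.b.0 | (0\{b} + a.0)) :: -a-> s1
  s1 = b.b.0 | (0\{b} + a.0) :: -a-> s2, -b-> s3
  s2 = b.b.0 | 0 :: -b-> s4
  s3 = b.0 | (0\{b} + a.0) :: -a-> s4, -b-> s5
  s4 = b.0 | 0 :: -b-> s6
  s5 = 0 | (0\{b} + a.0) :: -a-> s6
  s6 = 0 | 0 :: stopped
Q's transition system — 7 states:
  t0 = c.(b.b.0 | (0\{b} + a.0)) :: -c-> t1
  t1 = b.b.0 | (0\{b} + a.0) :: -a-> t2, -b-> t3
  t2 = b.b.0 | 0 :: -b-> t4
  t3 = b.0 | (0\{b} + a.0) :: -a-> t4, -b-> t5
  t4 = b.0 | 0 :: -b-> t6
  t5 = 0 | (0\{b} + a.0) :: -a-> t6
  t6 = 0 | 0 :: stopped
Trace ⟨a⟩ through P, begin at {s0}:
  [1] a ⇒ {s1}
  ✓ P
Trace ⟨a⟩ through Q, begin at {t0}:
  [1] a ⇒ ∅  — Q cannot continue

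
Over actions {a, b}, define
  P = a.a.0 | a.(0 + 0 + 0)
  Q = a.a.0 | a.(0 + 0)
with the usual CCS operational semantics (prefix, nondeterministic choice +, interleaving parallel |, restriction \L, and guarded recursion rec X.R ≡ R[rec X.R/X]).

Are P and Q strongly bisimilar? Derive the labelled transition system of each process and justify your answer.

P's transition system — 6 states:
  u0 = a.a.0 | a.(0 + 0 + 0) has moves --a--▸ u1, --a--▸ u2
  u1 = a.0 | a.(0 + 0 + 0) has moves --a--▸ u3, --a--▸ u4
  u2 = a.a.0 | (0 + 0 + 0) has moves --a--▸ u4
  u3 = 0 | a.(0 + 0 + 0) has moves --a--▸ u5
  u4 = a.0 | (0 + 0 + 0) has moves --a--▸ u5
  u5 = 0 | (0 + 0 + 0) has moves deadlocked
Q's transition system — 6 states:
  v0 = a.a.0 | a.(0 + 0) has moves --a--▸ v1, --a--▸ v2
  v1 = a.0 | a.(0 + 0) has moves --a--▸ v3, --a--▸ v4
  v2 = a.a.0 | (0 + 0) has moves --a--▸ v4
  v3 = 0 | a.(0 + 0) has moves --a--▸ v5
  v4 = a.0 | (0 + 0) has moves --a--▸ v5
  v5 = 0 | (0 + 0) has moves deadlocked
Bisimilarity quotient blocks:
  B0 = {u0, v0}
  B1 = {u1, u2, v1, v2}
  B2 = {u3, u4, v3, v4}
  B3 = {u5, v5}
u0 ∈ B0, v0 ∈ B0 → same block

YES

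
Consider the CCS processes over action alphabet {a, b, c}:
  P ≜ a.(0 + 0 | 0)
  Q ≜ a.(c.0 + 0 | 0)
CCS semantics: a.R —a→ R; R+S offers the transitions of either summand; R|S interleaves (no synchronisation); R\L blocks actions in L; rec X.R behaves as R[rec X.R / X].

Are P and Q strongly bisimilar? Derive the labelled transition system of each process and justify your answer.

not bisimilar

Reachable graph of P (2 states):
  s0 = a.(0 + 0 | 0) :: =a=> s1
  s1 = 0 + 0 | 0 :: (no moves)
Reachable graph of Q (3 states):
  t0 = a.(c.0 + 0 | 0) :: =a=> t1
  t1 = c.0 + 0 | 0 :: =c=> t2
  t2 = 0 :: (no moves)
Bisimilarity quotient blocks:
  B0 = {s0}
  B1 = {s1, t2}
  B2 = {t0}
  B3 = {t1}
s0 ∈ B0, t0 ∈ B2 → different blocks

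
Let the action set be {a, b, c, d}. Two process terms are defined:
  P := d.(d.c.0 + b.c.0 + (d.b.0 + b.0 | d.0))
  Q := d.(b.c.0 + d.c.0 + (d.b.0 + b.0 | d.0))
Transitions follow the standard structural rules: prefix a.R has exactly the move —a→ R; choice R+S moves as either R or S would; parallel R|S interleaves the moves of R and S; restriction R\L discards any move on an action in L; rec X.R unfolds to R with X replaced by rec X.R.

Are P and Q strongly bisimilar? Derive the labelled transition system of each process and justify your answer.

YES

Reachable graph of P (8 states):
  m0 = d.(d.c.0 + b.c.0 + (d.b.0 + b.0 | d.0)) :: =d=> m1
  m1 = d.c.0 + b.c.0 + (d.b.0 + b.0 | d.0) :: =b=> m2, =b=> m3, =d=> m3, =d=> m4, =d=> m5
  m2 = 0 | d.0 :: =d=> m6
  m3 = c.0 :: =c=> m7
  m4 = b.0 :: =b=> m7
  m5 = b.0 | 0 :: =b=> m6
  m6 = 0 | 0 :: ∅
  m7 = 0 :: ∅
Reachable graph of Q (8 states):
  n0 = d.(b.c.0 + d.c.0 + (d.b.0 + b.0 | d.0)) :: =d=> n1
  n1 = b.c.0 + d.c.0 + (d.b.0 + b.0 | d.0) :: =b=> n2, =b=> n3, =d=> n3, =d=> n4, =d=> n5
  n2 = 0 | d.0 :: =d=> n6
  n3 = c.0 :: =c=> n7
  n4 = b.0 :: =b=> n7
  n5 = b.0 | 0 :: =b=> n6
  n6 = 0 | 0 :: ∅
  n7 = 0 :: ∅
Partition-refinement fixed point:
  B0 = {m0, n0}
  B1 = {m1, n1}
  B2 = {m3, n3}
  B3 = {m6, m7, n6, n7}
  B4 = {m4, m5, n4, n5}
  B5 = {m2, n2}
m0 ∈ B0, n0 ∈ B0 → same block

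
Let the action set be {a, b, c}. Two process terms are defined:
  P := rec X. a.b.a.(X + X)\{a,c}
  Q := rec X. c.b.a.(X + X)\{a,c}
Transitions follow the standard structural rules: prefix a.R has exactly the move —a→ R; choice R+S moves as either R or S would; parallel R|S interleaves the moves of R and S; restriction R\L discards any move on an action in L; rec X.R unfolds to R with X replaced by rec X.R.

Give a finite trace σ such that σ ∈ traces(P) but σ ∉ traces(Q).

a

P's transition system — 4 states:
  p0 = rec X. a.b.a.(X + X)\{a,c} → —a→ p1
  p1 = b.a.((rec X. a.b.a.(X + X)\{a,c}) + (rec X. a.b.a.(X + X)\{a,c}))\{a,c} → —b→ p2
  p2 = a.((rec X. a.b.a.(X + X)\{a,c}) + (rec X. a.b.a.(X + X)\{a,c}))\{a,c} → —a→ p3
  p3 = ((rec X. a.b.a.(X + X)\{a,c}) + (rec X. a.b.a.(X + X)\{a,c}))\{a,c} → (no moves)
Q's transition system — 4 states:
  q0 = rec X. c.b.a.(X + X)\{a,c} → —c→ q1
  q1 = b.a.((rec X. c.b.a.(X + X)\{a,c}) + (rec X. c.b.a.(X + X)\{a,c}))\{a,c} → —b→ q2
  q2 = a.((rec X. c.b.a.(X + X)\{a,c}) + (rec X. c.b.a.(X + X)\{a,c}))\{a,c} → —a→ q3
  q3 = ((rec X. c.b.a.(X + X)\{a,c}) + (rec X. c.b.a.(X + X)\{a,c}))\{a,c} → (no moves)
Trace ⟨a⟩ through P, begin at {p0}:
  step 1 (a): {p1}
  — P admits the full trace.
Trace ⟨a⟩ through Q, begin at {q0}:
  step 1 (a): ∅ (Q stuck)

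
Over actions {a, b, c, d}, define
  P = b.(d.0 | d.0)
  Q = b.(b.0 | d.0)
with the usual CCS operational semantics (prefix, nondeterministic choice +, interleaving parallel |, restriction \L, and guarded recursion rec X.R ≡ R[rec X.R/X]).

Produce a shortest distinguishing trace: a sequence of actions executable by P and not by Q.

P's transition system — 5 states:
  m0 = b.(d.0 | d.0) ⊢ =b=> m1
  m1 = d.0 | d.0 ⊢ =d=> m2, =d=> m3
  m2 = 0 | d.0 ⊢ =d=> m4
  m3 = d.0 | 0 ⊢ =d=> m4
  m4 = 0 | 0 ⊢ ·
Q's transition system — 5 states:
  n0 = b.(b.0 | d.0) ⊢ =b=> n1
  n1 = b.0 | d.0 ⊢ =b=> n2, =d=> n3
  n2 = 0 | d.0 ⊢ =d=> n4
  n3 = b.0 | 0 ⊢ =b=> n4
  n4 = 0 | 0 ⊢ ·
Executing bdd from P (initial set {m0}):
  step 1 (b): {m1}
  step 2 (d): {m2, m3}
  step 3 (d): {m4}
  ✓ P
Executing bdd from Q (initial set {n0}):
  step 1 (b): {n1}
  step 2 (d): {n3}
  step 3 (d): ∅ (Q stuck)

bdd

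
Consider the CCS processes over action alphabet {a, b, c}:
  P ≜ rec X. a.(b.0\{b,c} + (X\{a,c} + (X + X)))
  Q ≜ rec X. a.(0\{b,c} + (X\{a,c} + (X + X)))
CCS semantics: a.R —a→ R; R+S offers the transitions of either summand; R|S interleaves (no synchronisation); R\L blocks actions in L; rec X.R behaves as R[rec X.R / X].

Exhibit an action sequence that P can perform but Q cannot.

ab

Reachable graph of P (3 states):
  s0 = rec X. a.(b.0\{b,c} + (X\{a,c} + (X + X))) ⊢ --a--▸ s1
  s1 = b.0\{b,c} + ((rec X. a.(b.0\{b,c} + (X\{a,c} + (X + X))))\{a,c} + ((rec X. a.(b.0\{b,c} + (X\{a,c} + (X + X)))) + (rec X. a.(b.0\{b,c} + (X\{a,c} + (X + X)))))) ⊢ --a--▸ s1, --b--▸ s2
  s2 = 0\{b,c} ⊢ stopped
Reachable graph of Q (2 states):
  t0 = rec X. a.(0\{b,c} + (X\{a,c} + (X + X))) ⊢ --a--▸ t1
  t1 = 0\{b,c} + ((rec X. a.(0\{b,c} + (X\{a,c} + (X + X))))\{a,c} + ((rec X. a.(0\{b,c} + (X\{a,c} + (X + X)))) + (rec X. a.(0\{b,c} + (X\{a,c} + (X + X)))))) ⊢ --a--▸ t1
Executing ab from P (initial set {s0}):
  [1] a ⇒ {s1}
  [2] b ⇒ {s2}
  — P admits the full trace.
Executing ab from Q (initial set {t0}):
  [1] a ⇒ {t1}
  [2] b ⇒ ∅ (Q stuck)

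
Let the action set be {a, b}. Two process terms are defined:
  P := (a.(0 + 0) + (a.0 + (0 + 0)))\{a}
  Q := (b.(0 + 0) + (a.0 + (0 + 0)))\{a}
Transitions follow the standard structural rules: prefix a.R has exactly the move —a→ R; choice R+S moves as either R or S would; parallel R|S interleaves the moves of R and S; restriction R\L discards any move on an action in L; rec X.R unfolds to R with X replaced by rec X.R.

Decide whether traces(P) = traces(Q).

traces(P) ≠ traces(Q) — witness ⟨b⟩

Reachable graph of P (1 states):
  p0 = (a.(0 + 0) + (a.0 + (0 + 0)))\{a} has moves deadlocked
Reachable graph of Q (2 states):
  q0 = (b.(0 + 0) + (a.0 + (0 + 0)))\{a} has moves =b=> q1
  q1 = (0 + 0)\{a} has moves deadlocked
Executing b from Q (initial set {q0}):
  step 1 (b): {q1}
  ✓ Q
Executing b from P (initial set {p0}):
  step 1 (b): no successor for P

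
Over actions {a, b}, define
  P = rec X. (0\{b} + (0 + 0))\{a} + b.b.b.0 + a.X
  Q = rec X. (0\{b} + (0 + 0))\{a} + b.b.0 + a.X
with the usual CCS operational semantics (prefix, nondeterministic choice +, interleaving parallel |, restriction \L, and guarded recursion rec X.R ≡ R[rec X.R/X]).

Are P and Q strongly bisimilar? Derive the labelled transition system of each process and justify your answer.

P ≁ Q

P's transition system — 4 states:
  s0 = rec X. (0\{b} + (0 + 0))\{a} + b.b.b.0 + a.X → —a→ s0, —b→ s1
  s1 = b.b.0 → —b→ s2
  s2 = b.0 → —b→ s3
  s3 = 0 → (no moves)
Q's transition system — 3 states:
  t0 = rec X. (0\{b} + (0 + 0))\{a} + b.b.0 + a.X → —a→ t0, —b→ t1
  t1 = b.0 → —b→ t2
  t2 = 0 → (no moves)
Partition-refinement fixed point:
  B0 = {s0}
  B1 = {s1}
  B2 = {s2, t1}
  B3 = {s3, t2}
  B4 = {t0}
s0 ∈ B0, t0 ∈ B4 → different blocks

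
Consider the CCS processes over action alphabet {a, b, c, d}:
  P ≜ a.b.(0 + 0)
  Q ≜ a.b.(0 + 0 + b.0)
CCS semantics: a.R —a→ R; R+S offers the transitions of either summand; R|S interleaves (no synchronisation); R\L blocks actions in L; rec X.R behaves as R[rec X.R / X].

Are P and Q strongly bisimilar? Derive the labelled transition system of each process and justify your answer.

not bisimilar

Reachable graph of P (3 states):
  u0 = a.b.(0 + 0) has moves =a=> u1
  u1 = b.(0 + 0) has moves =b=> u2
  u2 = 0 + 0 has moves (no moves)
Reachable graph of Q (4 states):
  v0 = a.b.(0 + 0 + b.0) has moves =a=> v1
  v1 = b.(0 + 0 + b.0) has moves =b=> v2
  v2 = 0 + 0 + b.0 has moves =b=> v3
  v3 = 0 has moves (no moves)
Coarsest stable partition (strong bisimilarity classes):
  B0 = {u0}
  B1 = {u1, v2}
  B2 = {u2, v3}
  B3 = {v0}
  B4 = {v1}
u0 ∈ B0, v0 ∈ B3 → different blocks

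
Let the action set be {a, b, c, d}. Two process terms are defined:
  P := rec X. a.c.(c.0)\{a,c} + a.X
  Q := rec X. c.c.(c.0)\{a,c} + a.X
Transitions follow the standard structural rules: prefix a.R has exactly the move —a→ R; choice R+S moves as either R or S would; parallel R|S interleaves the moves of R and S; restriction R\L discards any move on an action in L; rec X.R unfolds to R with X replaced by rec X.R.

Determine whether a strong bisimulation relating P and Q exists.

P's transition system — 3 states:
  p0 = rec X. a.c.(c.0)\{a,c} + a.X ⊢ —a→ p0, —a→ p1
  p1 = c.(c.0)\{a,c} ⊢ —c→ p2
  p2 = (c.0)\{a,c} ⊢ ∅
Q's transition system — 3 states:
  q0 = rec X. c.c.(c.0)\{a,c} + a.X ⊢ —a→ q0, —c→ q1
  q1 = c.(c.0)\{a,c} ⊢ —c→ q2
  q2 = (c.0)\{a,c} ⊢ ∅
Coarsest stable partition (strong bisimilarity classes):
  B0 = {p0}
  B1 = {p1, q1}
  B2 = {p2, q2}
  B3 = {q0}
p0 ∈ B0, q0 ∈ B3 → different blocks

not bisimilar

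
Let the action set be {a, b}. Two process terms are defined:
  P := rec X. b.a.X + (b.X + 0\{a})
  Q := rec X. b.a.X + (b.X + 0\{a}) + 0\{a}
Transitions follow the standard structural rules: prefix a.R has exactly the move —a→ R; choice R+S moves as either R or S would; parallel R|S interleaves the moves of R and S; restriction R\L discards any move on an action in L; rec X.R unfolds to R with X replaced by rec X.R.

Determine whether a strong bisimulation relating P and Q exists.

Reachable graph of P (2 states):
  s0 = rec X. b.a.X + (b.X + 0\{a}) → =b=> s0, =b=> s1
  s1 = a.(rec X. b.a.X + (b.X + 0\{a})) → =a=> s0
Reachable graph of Q (2 states):
  t0 = rec X. b.a.X + (b.X + 0\{a}) + 0\{a} → =b=> t0, =b=> t1
  t1 = a.(rec X. b.a.X + (b.X + 0\{a}) + 0\{a}) → =a=> t0
Bisimilarity quotient blocks:
  B0 = {s0, t0}
  B1 = {s1, t1}
s0 ∈ B0, t0 ∈ B0 → same block

bisimilar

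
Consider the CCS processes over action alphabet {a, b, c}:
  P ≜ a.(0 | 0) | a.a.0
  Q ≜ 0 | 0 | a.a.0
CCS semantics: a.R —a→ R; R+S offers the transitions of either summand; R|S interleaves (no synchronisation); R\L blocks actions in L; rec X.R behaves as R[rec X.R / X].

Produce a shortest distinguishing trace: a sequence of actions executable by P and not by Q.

aaa

P's transition system — 6 states:
  u0 = a.(0 | 0) | a.a.0 :: -a-> u1, -a-> u2
  u1 = 0 | 0 | a.a.0 :: -a-> u3
  u2 = a.(0 | 0) | a.0 :: -a-> u3, -a-> u4
  u3 = 0 | 0 | a.0 :: -a-> u5
  u4 = a.(0 | 0) | 0 :: -a-> u5
  u5 = 0 | 0 | 0 :: stopped
Q's transition system — 3 states:
  v0 = 0 | 0 | a.a.0 :: -a-> v1
  v1 = 0 | 0 | a.0 :: -a-> v2
  v2 = 0 | 0 | 0 :: stopped
Trace ⟨aaa⟩ through P, begin at {u0}:
  [1] a ⇒ {u1, u2}
  [2] a ⇒ {u3, u4}
  [3] a ⇒ {u5}
  — P admits the full trace.
Trace ⟨aaa⟩ through Q, begin at {v0}:
  [1] a ⇒ {v1}
  [2] a ⇒ {v2}
  [3] a ⇒ ∅ (Q stuck)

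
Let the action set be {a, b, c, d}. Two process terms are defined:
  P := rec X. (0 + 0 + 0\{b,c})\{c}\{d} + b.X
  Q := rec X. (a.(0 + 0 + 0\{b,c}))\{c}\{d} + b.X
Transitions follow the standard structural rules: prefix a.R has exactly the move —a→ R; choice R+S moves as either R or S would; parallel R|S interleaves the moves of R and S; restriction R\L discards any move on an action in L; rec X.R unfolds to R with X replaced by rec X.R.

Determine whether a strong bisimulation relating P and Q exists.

Reachable graph of P (1 states):
  p0 = rec X. (0 + 0 + 0\{b,c})\{c}\{d} + b.X | =b=> p0
Reachable graph of Q (2 states):
  q0 = rec X. (a.(0 + 0 + 0\{b,c}))\{c}\{d} + b.X | =a=> q1, =b=> q0
  q1 = (0 + 0 + 0\{b,c})\{c}\{d} | (no moves)
Partition-refinement fixed point:
  B0 = {p0}
  B1 = {q0}
  B2 = {q1}
p0 ∈ B0, q0 ∈ B1 → different blocks

NO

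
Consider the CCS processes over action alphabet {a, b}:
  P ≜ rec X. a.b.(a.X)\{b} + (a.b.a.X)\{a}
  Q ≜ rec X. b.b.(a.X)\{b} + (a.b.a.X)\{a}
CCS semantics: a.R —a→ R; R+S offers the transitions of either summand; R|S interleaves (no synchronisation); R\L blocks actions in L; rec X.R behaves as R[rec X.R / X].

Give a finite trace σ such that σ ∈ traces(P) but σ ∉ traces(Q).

a

LTS(P): 5 reachable states
  p0 = rec X. a.b.(a.X)\{b} + (a.b.a.X)\{a} has moves —a→ p1
  p1 = b.(a.(rec X. a.b.(a.X)\{b} + (a.b.a.X)\{a}))\{b} has moves —b→ p2
  p2 = (a.(rec X. a.b.(a.X)\{b} + (a.b.a.X)\{a}))\{b} has moves —a→ p3
  p3 = (rec X. a.b.(a.X)\{b} + (a.b.a.X)\{a})\{b} has moves —a→ p4
  p4 = (b.(a.(rec X. a.b.(a.X)\{b} + (a.b.a.X)\{a}))\{b})\{b} has moves ·
LTS(Q): 4 reachable states
  q0 = rec X. b.b.(a.X)\{b} + (a.b.a.X)\{a} has moves —b→ q1
  q1 = b.(a.(rec X. b.b.(a.X)\{b} + (a.b.a.X)\{a}))\{b} has moves —b→ q2
  q2 = (a.(rec X. b.b.(a.X)\{b} + (a.b.a.X)\{a}))\{b} has moves —a→ q3
  q3 = (rec X. b.b.(a.X)\{b} + (a.b.a.X)\{a})\{b} has moves ·
Run σ = ⟨a⟩ on P: start {p0}
  step 1 (a): {p1}
  P completes σ.
Run σ = ⟨a⟩ on Q: start {q0}
  step 1 (a): ∅  — Q cannot continue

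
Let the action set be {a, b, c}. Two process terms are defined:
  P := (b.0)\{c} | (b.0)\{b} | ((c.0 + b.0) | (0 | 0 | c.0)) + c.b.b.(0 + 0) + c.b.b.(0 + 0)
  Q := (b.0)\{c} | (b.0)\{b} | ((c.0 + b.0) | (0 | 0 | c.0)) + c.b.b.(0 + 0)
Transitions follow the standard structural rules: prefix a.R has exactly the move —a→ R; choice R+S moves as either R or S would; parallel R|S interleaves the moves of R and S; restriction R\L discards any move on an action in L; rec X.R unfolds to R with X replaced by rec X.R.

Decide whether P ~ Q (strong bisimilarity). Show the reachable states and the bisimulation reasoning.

P ~ Q

P's transition system — 11 states:
  p0 = (b.0)\{c} | (b.0)\{b} | ((c.0 + b.0) | (0 | 0 | c.0)) + c.b.b.(0 + 0) + c.b.b.(0 + 0) ⊢ =b=> p1, =b=> p2, =c=> p1, =c=> p3, =c=> p4
  p1 = (b.0)\{c} | (b.0)\{b} | (0 | (0 | 0 | c.0)) ⊢ =b=> p5, =c=> p6
  p2 = 0\{c} | (b.0)\{b} | ((c.0 + b.0) | (0 | 0 | c.0)) ⊢ =b=> p5, =c=> p5, =c=> p7
  p3 = (b.0)\{c} | (b.0)\{b} | ((c.0 + b.0) | (0 | 0 | 0)) ⊢ =b=> p6, =b=> p7, =c=> p6
  p4 = b.b.(0 + 0) ⊢ =b=> p8
  p5 = 0\{c} | (b.0)\{b} | (0 | (0 | 0 | c.0)) ⊢ =c=> p9
  p6 = (b.0)\{c} | (b.0)\{b} | (0 | (0 | 0 | 0)) ⊢ =b=> p9
  p7 = 0\{c} | (b.0)\{b} | ((c.0 + b.0) | (0 | 0 | 0)) ⊢ =b=> p9, =c=> p9
  p8 = b.(0 + 0) ⊢ =b=> p10
  p9 = 0\{c} | (b.0)\{b} | (0 | (0 | 0 | 0)) ⊢ stopped
  p10 = 0 + 0 ⊢ stopped
Q's transition system — 11 states:
  q0 = (b.0)\{c} | (b.0)\{b} | ((c.0 + b.0) | (0 | 0 | c.0)) + c.b.b.(0 + 0) ⊢ =b=> q1, =b=> q2, =c=> q1, =c=> q3, =c=> q4
  q1 = (b.0)\{c} | (b.0)\{b} | (0 | (0 | 0 | c.0)) ⊢ =b=> q5, =c=> q6
  q2 = 0\{c} | (b.0)\{b} | ((c.0 + b.0) | (0 | 0 | c.0)) ⊢ =b=> q5, =c=> q5, =c=> q7
  q3 = (b.0)\{c} | (b.0)\{b} | ((c.0 + b.0) | (0 | 0 | 0)) ⊢ =b=> q6, =b=> q7, =c=> q6
  q4 = b.b.(0 + 0) ⊢ =b=> q8
  q5 = 0\{c} | (b.0)\{b} | (0 | (0 | 0 | c.0)) ⊢ =c=> q9
  q6 = (b.0)\{c} | (b.0)\{b} | (0 | (0 | 0 | 0)) ⊢ =b=> q9
  q7 = 0\{c} | (b.0)\{b} | ((c.0 + b.0) | (0 | 0 | 0)) ⊢ =b=> q9, =c=> q9
  q8 = b.(0 + 0) ⊢ =b=> q10
  q9 = 0\{c} | (b.0)\{b} | (0 | (0 | 0 | 0)) ⊢ stopped
  q10 = 0 + 0 ⊢ stopped
Coarsest stable partition (strong bisimilarity classes):
  B0 = {p0, q0}
  B1 = {p3, q3}
  B2 = {p6, p8, q6, q8}
  B3 = {p10, p9, q10, q9}
  B4 = {p7, q7}
  B5 = {p4, q4}
  B6 = {p2, q2}
  B7 = {p5, q5}
  B8 = {p1, q1}
p0 ∈ B0, q0 ∈ B0 → same block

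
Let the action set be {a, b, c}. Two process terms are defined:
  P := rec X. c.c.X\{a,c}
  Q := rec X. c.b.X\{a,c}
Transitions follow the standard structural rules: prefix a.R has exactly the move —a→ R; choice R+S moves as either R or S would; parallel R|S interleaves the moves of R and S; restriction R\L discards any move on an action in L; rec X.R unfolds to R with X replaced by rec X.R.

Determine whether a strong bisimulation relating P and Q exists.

not bisimilar

LTS(P): 3 reachable states
  s0 = rec X. c.c.X\{a,c} | --c--▸ s1
  s1 = c.(rec X. c.c.X\{a,c})\{a,c} | --c--▸ s2
  s2 = (rec X. c.c.X\{a,c})\{a,c} | deadlocked
LTS(Q): 3 reachable states
  t0 = rec X. c.b.X\{a,c} | --c--▸ t1
  t1 = b.(rec X. c.b.X\{a,c})\{a,c} | --b--▸ t2
  t2 = (rec X. c.b.X\{a,c})\{a,c} | deadlocked
Bisimilarity quotient blocks:
  B0 = {s0}
  B1 = {s1}
  B2 = {s2, t2}
  B3 = {t0}
  B4 = {t1}
s0 ∈ B0, t0 ∈ B3 → different blocks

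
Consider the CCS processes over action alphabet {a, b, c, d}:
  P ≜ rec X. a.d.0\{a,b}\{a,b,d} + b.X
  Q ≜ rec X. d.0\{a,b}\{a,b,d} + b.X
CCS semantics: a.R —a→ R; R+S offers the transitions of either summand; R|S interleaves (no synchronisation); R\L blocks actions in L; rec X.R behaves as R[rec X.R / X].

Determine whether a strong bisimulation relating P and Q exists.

Reachable graph of P (3 states):
  m0 = rec X. a.d.0\{a,b}\{a,b,d} + b.X has moves --a--▸ m1, --b--▸ m0
  m1 = d.0\{a,b}\{a,b,d} has moves --d--▸ m2
  m2 = 0\{a,b}\{a,b,d} has moves ∅
Reachable graph of Q (2 states):
  n0 = rec X. d.0\{a,b}\{a,b,d} + b.X has moves --b--▸ n0, --d--▸ n1
  n1 = 0\{a,b}\{a,b,d} has moves ∅
Bisimilarity quotient blocks:
  B0 = {m0}
  B1 = {m1}
  B2 = {m2, n1}
  B3 = {n0}
m0 ∈ B0, n0 ∈ B3 → different blocks

P ≁ Q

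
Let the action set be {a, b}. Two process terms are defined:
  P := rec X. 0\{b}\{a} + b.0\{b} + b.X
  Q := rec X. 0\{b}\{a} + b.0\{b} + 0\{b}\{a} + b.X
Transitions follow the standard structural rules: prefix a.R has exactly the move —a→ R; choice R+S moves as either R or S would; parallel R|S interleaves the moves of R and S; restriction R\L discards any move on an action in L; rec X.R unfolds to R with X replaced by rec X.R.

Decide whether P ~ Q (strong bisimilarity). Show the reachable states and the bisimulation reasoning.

LTS(P): 2 reachable states
  p0 = rec X. 0\{b}\{a} + b.0\{b} + b.X | —b→ p0, —b→ p1
  p1 = 0\{b} | stopped
LTS(Q): 2 reachable states
  q0 = rec X. 0\{b}\{a} + b.0\{b} + 0\{b}\{a} + b.X | —b→ q0, —b→ q1
  q1 = 0\{b} | stopped
Coarsest stable partition (strong bisimilarity classes):
  B0 = {p0, q0}
  B1 = {p1, q1}
p0 ∈ B0, q0 ∈ B0 → same block

P ~ Q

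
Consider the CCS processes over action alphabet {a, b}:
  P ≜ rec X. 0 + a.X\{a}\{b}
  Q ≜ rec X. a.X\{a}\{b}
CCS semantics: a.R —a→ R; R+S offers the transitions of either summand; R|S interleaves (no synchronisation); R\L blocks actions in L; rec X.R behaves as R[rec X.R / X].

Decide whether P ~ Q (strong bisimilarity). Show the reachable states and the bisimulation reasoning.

P's transition system — 2 states:
  p0 = rec X. 0 + a.X\{a}\{b} ⊢ -a-> p1
  p1 = (rec X. 0 + a.X\{a}\{b})\{a}\{b} ⊢ ·
Q's transition system — 2 states:
  q0 = rec X. a.X\{a}\{b} ⊢ -a-> q1
  q1 = (rec X. a.X\{a}\{b})\{a}\{b} ⊢ ·
Bisimilarity quotient blocks:
  B0 = {p0, q0}
  B1 = {p1, q1}
p0 ∈ B0, q0 ∈ B0 → same block

bisimilar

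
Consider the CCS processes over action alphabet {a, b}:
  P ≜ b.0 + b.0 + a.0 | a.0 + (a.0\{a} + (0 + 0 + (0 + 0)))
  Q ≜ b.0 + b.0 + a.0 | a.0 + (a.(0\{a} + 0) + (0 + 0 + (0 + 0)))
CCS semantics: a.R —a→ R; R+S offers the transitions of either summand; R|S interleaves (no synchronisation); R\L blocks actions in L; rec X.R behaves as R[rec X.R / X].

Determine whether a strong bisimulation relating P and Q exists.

LTS(P): 6 reachable states
  u0 = b.0 + b.0 + a.0 | a.0 + (a.0\{a} + (0 + 0 + (0 + 0))) ⊢ —a→ u1, —a→ u2, —a→ u3, —b→ u4
  u1 = 0 | a.0 ⊢ —a→ u5
  u2 = 0\{a} ⊢ ·
  u3 = a.0 | 0 ⊢ —a→ u5
  u4 = 0 ⊢ ·
  u5 = 0 | 0 ⊢ ·
LTS(Q): 6 reachable states
  v0 = b.0 + b.0 + a.0 | a.0 + (a.(0\{a} + 0) + (0 + 0 + (0 + 0))) ⊢ —a→ v1, —a→ v2, —a→ v3, —b→ v4
  v1 = 0 | a.0 ⊢ —a→ v5
  v2 = 0\{a} + 0 ⊢ ·
  v3 = a.0 | 0 ⊢ —a→ v5
  v4 = 0 ⊢ ·
  v5 = 0 | 0 ⊢ ·
Coarsest stable partition (strong bisimilarity classes):
  B0 = {u0, v0}
  B1 = {u2, u4, u5, v2, v4, v5}
  B2 = {u1, u3, v1, v3}
u0 ∈ B0, v0 ∈ B0 → same block

P ~ Q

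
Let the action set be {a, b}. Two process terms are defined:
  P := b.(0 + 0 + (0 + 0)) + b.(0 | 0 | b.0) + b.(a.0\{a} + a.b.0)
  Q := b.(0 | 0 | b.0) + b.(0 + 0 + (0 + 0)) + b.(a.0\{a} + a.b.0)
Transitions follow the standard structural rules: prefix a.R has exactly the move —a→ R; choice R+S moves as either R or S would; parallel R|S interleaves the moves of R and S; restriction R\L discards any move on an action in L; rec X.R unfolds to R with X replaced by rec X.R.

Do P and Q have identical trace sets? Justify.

YES

Reachable graph of P (8 states):
  s0 = b.(0 + 0 + (0 + 0)) + b.(0 | 0 | b.0) + b.(a.0\{a} + a.b.0) has moves =b=> s1, =b=> s2, =b=> s3
  s1 = 0 + 0 + (0 + 0) has moves ·
  s2 = 0 | 0 | b.0 has moves =b=> s4
  s3 = a.0\{a} + a.b.0 has moves =a=> s5, =a=> s6
  s4 = 0 | 0 | 0 has moves ·
  s5 = 0\{a} has moves ·
  s6 = b.0 has moves =b=> s7
  s7 = 0 has moves ·
Reachable graph of Q (8 states):
  t0 = b.(0 | 0 | b.0) + b.(0 + 0 + (0 + 0)) + b.(a.0\{a} + a.b.0) has moves =b=> t1, =b=> t2, =b=> t3
  t1 = 0 + 0 + (0 + 0) has moves ·
  t2 = 0 | 0 | b.0 has moves =b=> t4
  t3 = a.0\{a} + a.b.0 has moves =a=> t5, =a=> t6
  t4 = 0 | 0 | 0 has moves ·
  t5 = 0\{a} has moves ·
  t6 = b.0 has moves =b=> t7
  t7 = 0 has moves ·
Partition-refinement fixed point:
  B0 = {s0, t0}
  B1 = {s2, s6, t2, t6}
  B2 = {s1, s4, s5, s7, t1, t4, t5, t7}
  B3 = {s3, t3}
s0 ∈ B0, t0 ∈ B0 → same block
Bisimilar ⇒ trace-equivalent.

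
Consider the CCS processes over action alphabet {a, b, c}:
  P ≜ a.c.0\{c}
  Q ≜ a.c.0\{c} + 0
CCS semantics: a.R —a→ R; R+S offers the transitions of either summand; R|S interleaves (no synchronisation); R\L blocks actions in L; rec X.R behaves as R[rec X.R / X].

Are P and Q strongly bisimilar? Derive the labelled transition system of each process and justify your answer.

LTS(P): 3 reachable states
  u0 = a.c.0\{c} ⊢ --a--▸ u1
  u1 = c.0\{c} ⊢ --c--▸ u2
  u2 = 0\{c} ⊢ ·
LTS(Q): 3 reachable states
  v0 = a.c.0\{c} + 0 ⊢ --a--▸ v1
  v1 = c.0\{c} ⊢ --c--▸ v2
  v2 = 0\{c} ⊢ ·
Coarsest stable partition (strong bisimilarity classes):
  B0 = {u0, v0}
  B1 = {u1, v1}
  B2 = {u2, v2}
u0 ∈ B0, v0 ∈ B0 → same block

P ~ Q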